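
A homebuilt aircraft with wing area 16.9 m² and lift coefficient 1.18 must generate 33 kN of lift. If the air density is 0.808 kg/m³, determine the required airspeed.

L = ½ρv²S·CL ⇒ v = √(2L/(ρ·S·CL))
v = √(2 × 33000 / (0.808 × 16.9 × 1.18)) = √4096 = 64 m/s

v = 64 m/s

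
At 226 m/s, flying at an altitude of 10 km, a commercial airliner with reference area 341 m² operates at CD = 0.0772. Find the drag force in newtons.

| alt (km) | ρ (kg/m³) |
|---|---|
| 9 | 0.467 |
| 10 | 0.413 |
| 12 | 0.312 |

D = 2.78×10^5 N

At 10 km, from the table: ρ = 0.413 kg/m³.
D = ½ρv²S·CD = ½ × 0.413 × 226² × 341 × 0.0772 = 2.78×10^5 N ≈ 278 kN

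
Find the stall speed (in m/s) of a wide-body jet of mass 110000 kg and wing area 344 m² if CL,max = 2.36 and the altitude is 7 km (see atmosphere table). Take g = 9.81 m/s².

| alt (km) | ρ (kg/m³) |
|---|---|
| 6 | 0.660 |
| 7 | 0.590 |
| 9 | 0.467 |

V_stall = 67.1 m/s

At 7 km, from the table: ρ = 0.590 kg/m³.
Weight W = mg = 110000 × 9.81 = 1.079×10^6 N.
V_stall = √(2W/(ρ·S·CL,max)) = √(2 × 1.079×10^6 / (0.59 × 344 × 2.36))
V_stall = √4506 = 67.1 m/s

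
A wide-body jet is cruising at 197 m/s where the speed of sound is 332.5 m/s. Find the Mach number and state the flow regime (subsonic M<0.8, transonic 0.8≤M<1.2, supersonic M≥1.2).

M = v/a = 197 / 332.5 = 0.592
M = 0.592 → subsonic.

M = 0.592 (subsonic)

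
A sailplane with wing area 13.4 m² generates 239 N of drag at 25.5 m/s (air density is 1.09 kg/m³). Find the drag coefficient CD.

CD = 0.0503

From D = ½ρv²S·CD, rearranging gives CD = 2D/(ρv²S).
CD = 2 × 239 / (1.09 × 25.5² × 13.4) = 0.0503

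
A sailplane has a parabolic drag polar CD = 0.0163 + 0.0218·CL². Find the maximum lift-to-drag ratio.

(L/D)max = 26.5

For CD = CD0 + K·CL², (L/D)max occurs at CL* = √(CD0/K) and equals 1/(2√(K·CD0)).
(L/D)max = 1/(2√(0.0218 × 0.0163)) = 1/(2 × 0.01885) = 26.5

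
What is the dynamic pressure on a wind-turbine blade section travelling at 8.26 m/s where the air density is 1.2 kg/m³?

q = 40.9 Pa

q = ½ρv² = ½ × 1.2 × 8.26² = 40.9 Pa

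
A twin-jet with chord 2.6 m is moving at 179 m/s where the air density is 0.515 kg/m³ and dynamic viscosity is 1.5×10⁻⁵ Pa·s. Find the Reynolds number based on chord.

Re = 1.6×10^7

Re = ρ·v·c/μ = 0.515 × 179 × 2.6 / (1.5×10⁻⁵) = 1.6×10^7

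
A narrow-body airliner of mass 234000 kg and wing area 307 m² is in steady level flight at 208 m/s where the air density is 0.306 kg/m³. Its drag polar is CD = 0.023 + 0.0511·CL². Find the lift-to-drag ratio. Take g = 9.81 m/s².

Level flight ⇒ L = W = m·g = 234000 × 9.81 = 2.2955×10^6 N.
Dynamic pressure q = 0.5 × 0.306 × 208² = 6619 Pa.
Required CL = L/(qS) = 2.2955×10^6/(6619·307) = 1.13.
CD = 0.023 + 0.0511 × 1.13² = 0.0882.
L/D = CL/CD = 1.13 / 0.0882 = 12.8

L/D = 12.8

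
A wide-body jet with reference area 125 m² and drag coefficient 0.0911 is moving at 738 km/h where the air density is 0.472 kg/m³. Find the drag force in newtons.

Convert speed: v = 738 km/h ÷ 3.6 = 205 m/s.
Dynamic pressure q = ½ρv² = ½ × 0.472 × 205² = 9918 Pa.
D = q·S·CD = 9918 × 125 × 0.0911 = 1.13×10^5 N ≈ 113 kN

D = 1.13×10^5 N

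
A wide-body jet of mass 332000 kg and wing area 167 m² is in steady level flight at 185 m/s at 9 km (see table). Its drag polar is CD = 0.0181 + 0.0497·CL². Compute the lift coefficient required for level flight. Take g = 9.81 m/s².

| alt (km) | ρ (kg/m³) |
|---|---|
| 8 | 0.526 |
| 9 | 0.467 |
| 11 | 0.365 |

CL = 2.44

At 9 km, from the table: ρ = 0.467 kg/m³.
Weight W = mg = 332000 × 9.81 = 3.2569×10^6 N; in level flight L = W.
Dynamic pressure q = 0.5 × 0.467 × 185² = 7992 Pa.
Required CL = L/(qS) = 3.2569×10^6/(7992·167) = 2.44.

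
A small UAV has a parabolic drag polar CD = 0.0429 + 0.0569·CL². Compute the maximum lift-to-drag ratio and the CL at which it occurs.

(L/D)max = 10.1, at CL = 0.868

For CD = CD0 + K·CL², (L/D)max occurs at CL* = √(CD0/K) and equals 1/(2√(K·CD0)).
(L/D)max = 1/(2√(0.0569 × 0.0429)) = 1/(2 × 0.04941) = 10.1
CL* = √(0.0429/0.0569) = 0.868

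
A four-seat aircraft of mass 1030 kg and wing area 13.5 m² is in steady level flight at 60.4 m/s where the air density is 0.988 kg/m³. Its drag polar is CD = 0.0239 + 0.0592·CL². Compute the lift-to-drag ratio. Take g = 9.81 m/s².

Weight W = mg = 1030 × 9.81 = 10104 N; in level flight L = W.
Dynamic pressure q = 0.5 × 0.988 × 60.4² = 1802 Pa.
Required CL = L/(qS) = 10104/(1802·13.5) = 0.4153.
CD = 0.0239 + 0.0592 × 0.4153² = 0.03411.
L/D = CL/CD = 0.4153 / 0.03411 = 12.2

L/D = 12.2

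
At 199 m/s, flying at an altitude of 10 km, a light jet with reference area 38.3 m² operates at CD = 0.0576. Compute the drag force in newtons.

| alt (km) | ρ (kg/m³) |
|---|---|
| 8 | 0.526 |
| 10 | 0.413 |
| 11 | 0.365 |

D = 18000 N

At 10 km, from the table: ρ = 0.413 kg/m³.
D = ½ρv²S·CD = ½ × 0.413 × 199² × 38.3 × 0.0576 = 18000 N ≈ 18 kN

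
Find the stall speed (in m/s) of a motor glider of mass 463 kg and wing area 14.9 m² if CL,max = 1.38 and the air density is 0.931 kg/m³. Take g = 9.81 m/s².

V_stall = 21.8 m/s

At stall, lift equals weight: L = W = m·g = 463 × 9.81 = 4542 N.
V_stall = √(2W/(ρ·S·CL,max)) = √(2 × 4542 / (0.931 × 14.9 × 1.38))
V_stall = √474.5 = 21.8 m/s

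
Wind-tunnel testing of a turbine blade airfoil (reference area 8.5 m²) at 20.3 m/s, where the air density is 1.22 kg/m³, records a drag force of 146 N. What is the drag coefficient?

CD = 0.0683

From D = ½ρv²S·CD, rearranging gives CD = 2D/(ρv²S).
CD = 2 × 146 / (1.22 × 20.3² × 8.5) = 0.0683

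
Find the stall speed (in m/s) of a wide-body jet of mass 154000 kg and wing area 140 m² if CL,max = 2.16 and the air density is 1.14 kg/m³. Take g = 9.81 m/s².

V_stall = 93.6 m/s

Stall occurs when L = W at CL,max. W = mg = 154000 × 9.81 = 1.511×10^6 N.
V_stall = √(2W/(ρ·S·CL,max)) = √(2 × 1.511×10^6 / (1.14 × 140 × 2.16))
V_stall = √8765 = 93.6 m/s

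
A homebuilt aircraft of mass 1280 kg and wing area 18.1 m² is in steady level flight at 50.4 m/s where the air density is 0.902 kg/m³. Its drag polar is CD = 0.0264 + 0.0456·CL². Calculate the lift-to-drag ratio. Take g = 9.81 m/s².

Level flight ⇒ L = W = m·g = 1280 × 9.81 = 12557 N.
q = ½ρv² = ½ × 0.902 × 50.4² = 1146 Pa.
Required CL = L/(qS) = 12557/(1146·18.1) = 0.6056.
CD = 0.0264 + 0.0456 × 0.6056² = 0.04312.
L/D = CL/CD = 0.6056 / 0.04312 = 14

L/D = 14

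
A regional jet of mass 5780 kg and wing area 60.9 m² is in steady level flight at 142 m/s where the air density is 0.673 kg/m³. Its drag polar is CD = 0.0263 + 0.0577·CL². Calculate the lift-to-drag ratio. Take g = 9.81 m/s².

Level flight ⇒ L = W = m·g = 5780 × 9.81 = 56702 N.
Dynamic pressure q = 0.5 × 0.673 × 142² = 6785 Pa.
CL = 2W/(ρv²S) = 2×56702/(0.673×142²×60.9) = 0.1372.
CD = 0.0263 + 0.0577 × 0.1372² = 0.02739.
L/D = CL/CD = 0.1372 / 0.02739 = 5.01

L/D = 5.01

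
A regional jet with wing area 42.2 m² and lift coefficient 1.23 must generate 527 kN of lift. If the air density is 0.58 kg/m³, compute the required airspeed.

L = ½ρv²S·CL ⇒ v = √(2L/(ρ·S·CL))
v = √(2 × 5.27×10^5 / (0.58 × 42.2 × 1.23)) = √35010 = 187 m/s

v = 187 m/s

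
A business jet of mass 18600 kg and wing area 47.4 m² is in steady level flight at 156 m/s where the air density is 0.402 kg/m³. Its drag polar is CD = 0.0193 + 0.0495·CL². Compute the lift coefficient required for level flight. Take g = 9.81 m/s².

Weight W = mg = 18600 × 9.81 = 1.8247×10^5 N; in level flight L = W.
q = ½ρv² = ½ × 0.402 × 156² = 4892 Pa.
Required CL = L/(qS) = 1.8247×10^5/(4892·47.4) = 0.787.

CL = 0.787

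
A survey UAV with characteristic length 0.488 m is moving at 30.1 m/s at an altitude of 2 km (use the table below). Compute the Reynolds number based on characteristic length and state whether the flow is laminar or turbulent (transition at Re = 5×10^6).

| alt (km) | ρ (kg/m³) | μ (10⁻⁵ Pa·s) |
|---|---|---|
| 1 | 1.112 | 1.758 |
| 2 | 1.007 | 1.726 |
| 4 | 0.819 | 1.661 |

At 2 km, from the table: ρ = 1.007 kg/m³, μ = 1.726×10⁻⁵ Pa·s.
Re = ρ·v·c/μ = 1.007 × 30.1 × 0.488 / (1.726×10⁻⁵) = 8.57×10^5
Since 8.57×10^5 < 5×10^6, the flow is laminar.

Re = 8.57×10^5 (laminar)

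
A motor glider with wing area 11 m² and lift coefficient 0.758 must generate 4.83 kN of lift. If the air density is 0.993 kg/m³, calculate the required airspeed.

L = ½ρv²S·CL ⇒ v = √(2L/(ρ·S·CL))
v = √(2 × 4830 / (0.993 × 11 × 0.758)) = √1167 = 34.2 m/s

v = 34.2 m/s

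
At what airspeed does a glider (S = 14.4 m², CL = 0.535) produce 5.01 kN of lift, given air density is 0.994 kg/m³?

L = ½ρv²S·CL ⇒ v = √(2L/(ρ·S·CL))
v = √(2 × 5010 / (0.994 × 14.4 × 0.535)) = √1308 = 36.2 m/s

v = 36.2 m/s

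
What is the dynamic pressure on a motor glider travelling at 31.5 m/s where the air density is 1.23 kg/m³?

q = ½ρv² = ½ × 1.23 × 31.5² = 610 Pa

q = 610 Pa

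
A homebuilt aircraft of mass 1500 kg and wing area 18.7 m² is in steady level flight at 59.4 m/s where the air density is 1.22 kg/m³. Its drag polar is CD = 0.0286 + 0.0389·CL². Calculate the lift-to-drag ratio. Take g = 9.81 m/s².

In steady level flight, lift balances weight: W = mg = 1500 × 9.81 = 14715 N.
Dynamic pressure q = 0.5 × 1.22 × 59.4² = 2152 Pa.
CL = W/(q·S) = 14715 / (2152 × 18.7) = 0.3656.
CD = 0.0286 + 0.0389 × 0.3656² = 0.0338.
L/D = CL/CD = 0.3656 / 0.0338 = 10.8

L/D = 10.8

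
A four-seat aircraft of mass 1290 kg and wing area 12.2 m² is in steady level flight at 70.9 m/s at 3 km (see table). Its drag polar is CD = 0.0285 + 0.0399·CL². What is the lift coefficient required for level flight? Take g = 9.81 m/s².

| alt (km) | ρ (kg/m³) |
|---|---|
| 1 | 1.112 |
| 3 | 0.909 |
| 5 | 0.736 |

CL = 0.454

At 3 km, from the table: ρ = 0.909 kg/m³.
Weight W = mg = 1290 × 9.81 = 12655 N; in level flight L = W.
q = ½ρv² = ½ × 0.909 × 70.9² = 2285 Pa.
Required CL = L/(qS) = 12655/(2285·12.2) = 0.454.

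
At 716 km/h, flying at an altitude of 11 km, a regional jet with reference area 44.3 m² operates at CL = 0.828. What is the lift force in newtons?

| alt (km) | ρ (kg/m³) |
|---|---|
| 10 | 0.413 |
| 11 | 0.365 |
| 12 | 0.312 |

L = 2.65×10^5 N

At 11 km, from the table: ρ = 0.365 kg/m³.
Convert speed: v = 716 km/h ÷ 3.6 = 198.9 m/s.
Dynamic pressure q = ½ρv² = ½ × 0.365 × 198.9² = 7219 Pa.
L = q·S·CL = 7219 × 44.3 × 0.828 = 2.65×10^5 N ≈ 265 kN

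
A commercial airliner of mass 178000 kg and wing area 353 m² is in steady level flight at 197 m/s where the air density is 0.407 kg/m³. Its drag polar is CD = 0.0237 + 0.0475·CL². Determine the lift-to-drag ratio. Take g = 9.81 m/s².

L/D = 14.8

Weight W = mg = 178000 × 9.81 = 1.7462×10^6 N; in level flight L = W.
Dynamic pressure q = 0.5 × 0.407 × 197² = 7898 Pa.
Required CL = L/(qS) = 1.7462×10^6/(7898·353) = 0.6264.
CD = 0.0237 + 0.0475 × 0.6264² = 0.04233.
L/D = CL/CD = 0.6264 / 0.04233 = 14.8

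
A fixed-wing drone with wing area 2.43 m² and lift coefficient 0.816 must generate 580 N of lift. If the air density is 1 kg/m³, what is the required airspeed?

v = 24.2 m/s

L = ½ρv²S·CL ⇒ v = √(2L/(ρ·S·CL))
v = √(2 × 580 / (1 × 2.43 × 0.816)) = √585 = 24.2 m/s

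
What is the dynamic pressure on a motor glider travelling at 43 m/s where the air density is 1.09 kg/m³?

q = 1010 Pa

q = ½ρv² = ½ × 1.09 × 43² = 1010 Pa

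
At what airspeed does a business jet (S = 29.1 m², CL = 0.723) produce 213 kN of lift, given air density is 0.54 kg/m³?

v = 194 m/s

L = ½ρv²S·CL ⇒ v = √(2L/(ρ·S·CL))
v = √(2 × 2.13×10^5 / (0.54 × 29.1 × 0.723)) = √37500 = 194 m/s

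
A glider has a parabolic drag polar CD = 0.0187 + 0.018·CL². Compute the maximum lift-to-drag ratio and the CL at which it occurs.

(L/D)max = 27.3, at CL = 1.02

For CD = CD0 + K·CL², (L/D)max occurs at CL* = √(CD0/K) and equals 1/(2√(K·CD0)).
(L/D)max = 1/(2√(0.018 × 0.0187)) = 1/(2 × 0.01835) = 27.3
CL* = √(0.0187/0.018) = 1.02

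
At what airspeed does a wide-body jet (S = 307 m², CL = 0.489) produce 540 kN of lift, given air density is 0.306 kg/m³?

v = 153 m/s

L = ½ρv²S·CL ⇒ v = √(2L/(ρ·S·CL))
v = √(2 × 5.4×10^5 / (0.306 × 307 × 0.489)) = √23510 = 153 m/s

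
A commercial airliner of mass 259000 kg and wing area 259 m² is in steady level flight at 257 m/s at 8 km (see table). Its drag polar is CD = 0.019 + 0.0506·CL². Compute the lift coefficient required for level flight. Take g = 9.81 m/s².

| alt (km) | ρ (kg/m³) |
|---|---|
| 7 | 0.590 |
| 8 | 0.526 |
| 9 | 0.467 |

At 8 km, from the table: ρ = 0.526 kg/m³.
Level flight ⇒ L = W = m·g = 259000 × 9.81 = 2.5408×10^6 N.
Dynamic pressure q = 0.5 × 0.526 × 257² = 17370 Pa.
CL = W/(q·S) = 2.5408×10^6 / (17370 × 259) = 0.5647.

CL = 0.565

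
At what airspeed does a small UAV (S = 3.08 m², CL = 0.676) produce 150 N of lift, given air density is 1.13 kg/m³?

v = 11.3 m/s

L = ½ρv²S·CL ⇒ v = √(2L/(ρ·S·CL))
v = √(2 × 150 / (1.13 × 3.08 × 0.676)) = √127.5 = 11.3 m/s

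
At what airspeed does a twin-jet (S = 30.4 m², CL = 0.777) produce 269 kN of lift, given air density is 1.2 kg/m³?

v = 138 m/s

L = ½ρv²S·CL ⇒ v = √(2L/(ρ·S·CL))
v = √(2 × 2.69×10^5 / (1.2 × 30.4 × 0.777)) = √18980 = 138 m/s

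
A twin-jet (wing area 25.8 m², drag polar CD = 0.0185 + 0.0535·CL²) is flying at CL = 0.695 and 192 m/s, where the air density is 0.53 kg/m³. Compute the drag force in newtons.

CD = 0.0185 + 0.0535 × 0.695² = 0.04434
D = ½ρv²S·CD = ½ × 0.53 × 192² × 25.8 × 0.04434 = 11200 N

D = 11200 N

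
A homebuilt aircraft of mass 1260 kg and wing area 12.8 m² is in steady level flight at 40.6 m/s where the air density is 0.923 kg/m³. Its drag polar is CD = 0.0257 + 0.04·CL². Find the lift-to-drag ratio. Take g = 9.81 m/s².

L/D = 14.1

In steady level flight, lift balances weight: W = mg = 1260 × 9.81 = 12361 N.
Dynamic pressure q = 0.5 × 0.923 × 40.6² = 760.7 Pa.
CL = W/(q·S) = 12361 / (760.7 × 12.8) = 1.269.
CD = 0.0257 + 0.04 × 1.269² = 0.09016.
L/D = CL/CD = 1.269 / 0.09016 = 14.1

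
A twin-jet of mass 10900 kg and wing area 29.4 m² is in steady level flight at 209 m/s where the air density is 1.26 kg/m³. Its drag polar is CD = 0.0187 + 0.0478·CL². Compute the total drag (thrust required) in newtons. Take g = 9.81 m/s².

In steady level flight, lift balances weight: W = mg = 10900 × 9.81 = 1.0693×10^5 N.
Dynamic pressure q = 0.5 × 1.26 × 209² = 27520 Pa.
CL = 2W/(ρv²S) = 2×1.0693×10^5/(1.26×209²×29.4) = 0.1322.
CD = 0.0187 + 0.0478 × 0.1322² = 0.01953.
D = q·S·CD = 27520 × 29.4 × 0.01953 = 15800 N

D = 15800 N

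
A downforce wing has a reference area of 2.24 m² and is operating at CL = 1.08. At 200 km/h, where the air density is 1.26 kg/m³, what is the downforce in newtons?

L = 4700 N

Convert speed: v = 200 km/h ÷ 3.6 = 55.56 m/s.
Dynamic pressure q = ½ρv² = ½ × 1.26 × 55.56² = 1944 Pa.
L = q·S·CL = 1944 × 2.24 × 1.08 = 4700 N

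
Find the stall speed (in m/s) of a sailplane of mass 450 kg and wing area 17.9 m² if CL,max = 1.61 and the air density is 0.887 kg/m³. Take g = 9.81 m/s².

Weight W = mg = 450 × 9.81 = 4414 N.
V_stall = √(2W/(ρ·S·CL,max)) = √(2 × 4414 / (0.887 × 17.9 × 1.61))
V_stall = √345.4 = 18.6 m/s

V_stall = 18.6 m/s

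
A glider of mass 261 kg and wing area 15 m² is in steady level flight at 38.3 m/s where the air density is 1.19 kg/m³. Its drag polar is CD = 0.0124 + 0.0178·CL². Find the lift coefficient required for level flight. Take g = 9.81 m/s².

CL = 0.196

In steady level flight, lift balances weight: W = mg = 261 × 9.81 = 2560.4 N.
q = ½ρv² = ½ × 1.19 × 38.3² = 872.8 Pa.
Required CL = L/(qS) = 2560.4/(872.8·15) = 0.1956.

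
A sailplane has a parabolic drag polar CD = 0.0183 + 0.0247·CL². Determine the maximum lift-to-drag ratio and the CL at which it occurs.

(L/D)max = 23.5, at CL = 0.861

For CD = CD0 + K·CL², (L/D)max occurs at CL* = √(CD0/K) and equals 1/(2√(K·CD0)).
(L/D)max = 1/(2√(0.0247 × 0.0183)) = 1/(2 × 0.02126) = 23.5
CL* = √(0.0183/0.0247) = 0.861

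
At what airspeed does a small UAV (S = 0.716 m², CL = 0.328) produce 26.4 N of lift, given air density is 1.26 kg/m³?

L = ½ρv²S·CL ⇒ v = √(2L/(ρ·S·CL))
v = √(2 × 26.4 / (1.26 × 0.716 × 0.328)) = √178.4 = 13.4 m/s

v = 13.4 m/s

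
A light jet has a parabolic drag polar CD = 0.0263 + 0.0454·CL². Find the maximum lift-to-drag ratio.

(L/D)max = 14.5

For CD = CD0 + K·CL², (L/D)max occurs at CL* = √(CD0/K) and equals 1/(2√(K·CD0)).
(L/D)max = 1/(2√(0.0454 × 0.0263)) = 1/(2 × 0.03455) = 14.5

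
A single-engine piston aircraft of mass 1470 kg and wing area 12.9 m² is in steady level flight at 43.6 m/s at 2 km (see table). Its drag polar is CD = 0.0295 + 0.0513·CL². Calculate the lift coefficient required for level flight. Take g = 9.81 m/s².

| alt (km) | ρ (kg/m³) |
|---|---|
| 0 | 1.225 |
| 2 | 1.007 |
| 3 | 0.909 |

CL = 1.17

At 2 km, from the table: ρ = 1.007 kg/m³.
In steady level flight, lift balances weight: W = mg = 1470 × 9.81 = 14421 N.
q = ½ρv² = ½ × 1.007 × 43.6² = 957.1 Pa.
CL = 2W/(ρv²S) = 2×14421/(1.007×43.6²×12.9) = 1.168.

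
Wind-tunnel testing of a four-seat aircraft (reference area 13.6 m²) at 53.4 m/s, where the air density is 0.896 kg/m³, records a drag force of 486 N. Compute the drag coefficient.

From D = ½ρv²S·CD, rearranging gives CD = 2D/(ρv²S).
CD = 2 × 486 / (0.896 × 53.4² × 13.6) = 0.028

CD = 0.028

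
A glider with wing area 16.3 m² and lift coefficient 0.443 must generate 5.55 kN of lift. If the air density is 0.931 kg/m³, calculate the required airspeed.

L = ½ρv²S·CL ⇒ v = √(2L/(ρ·S·CL))
v = √(2 × 5550 / (0.931 × 16.3 × 0.443)) = √1651 = 40.6 m/s

v = 40.6 m/s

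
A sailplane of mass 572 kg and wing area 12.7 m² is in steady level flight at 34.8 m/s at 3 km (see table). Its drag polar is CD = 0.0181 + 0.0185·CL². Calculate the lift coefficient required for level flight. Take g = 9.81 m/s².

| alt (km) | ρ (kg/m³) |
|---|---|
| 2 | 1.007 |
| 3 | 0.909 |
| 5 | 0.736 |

CL = 0.803

At 3 km, from the table: ρ = 0.909 kg/m³.
Weight W = mg = 572 × 9.81 = 5611.3 N; in level flight L = W.
Dynamic pressure q = 0.5 × 0.909 × 34.8² = 550.4 Pa.
CL = W/(q·S) = 5611.3 / (550.4 × 12.7) = 0.8027.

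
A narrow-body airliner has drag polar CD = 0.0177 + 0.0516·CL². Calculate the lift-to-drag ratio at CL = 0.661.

L/D = 16.4

CD = 0.0177 + 0.0516 × 0.661² = 0.04025
L/D = CL/CD = 0.661 / 0.04025 = 16.4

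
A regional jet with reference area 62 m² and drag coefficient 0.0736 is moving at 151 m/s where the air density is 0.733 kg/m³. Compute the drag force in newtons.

D = 38100 N

D = ½ρv²S·CD = ½ × 0.733 × 151² × 62 × 0.0736 = 38100 N ≈ 38.1 kN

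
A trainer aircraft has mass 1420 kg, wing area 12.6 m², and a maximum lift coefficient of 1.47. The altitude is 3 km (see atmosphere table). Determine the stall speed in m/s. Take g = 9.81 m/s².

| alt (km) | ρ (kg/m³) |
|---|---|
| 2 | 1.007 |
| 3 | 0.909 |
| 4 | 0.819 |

V_stall = 40.7 m/s

At 3 km, from the table: ρ = 0.909 kg/m³.
Weight W = mg = 1420 × 9.81 = 13930 N.
From L = ½ρV²S·CL,max = W: V_stall = √(2W/(ρSCL,max)) = √(2·13930/(0.909·12.6·1.47))
V_stall = √1655 = 40.7 m/s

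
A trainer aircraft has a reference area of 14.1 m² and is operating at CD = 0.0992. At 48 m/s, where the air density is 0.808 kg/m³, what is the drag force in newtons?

Dynamic pressure q = ½ρv² = ½ × 0.808 × 48² = 930.8 Pa.
D = q·S·CD = 930.8 × 14.1 × 0.0992 = 1300 N

D = 1300 N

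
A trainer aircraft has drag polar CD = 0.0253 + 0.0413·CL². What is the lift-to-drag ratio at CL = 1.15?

L/D = 14.4

CD = 0.0253 + 0.0413 × 1.15² = 0.07992
L/D = CL/CD = 1.15 / 0.07992 = 14.4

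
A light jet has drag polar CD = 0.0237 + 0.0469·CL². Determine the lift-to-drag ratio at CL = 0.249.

L/D = 9.36

CD = 0.0237 + 0.0469 × 0.249² = 0.02661
L/D = CL/CD = 0.249 / 0.02661 = 9.36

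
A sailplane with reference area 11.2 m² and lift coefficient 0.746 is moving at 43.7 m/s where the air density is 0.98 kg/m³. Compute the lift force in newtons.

Dynamic pressure q = ½ρv² = ½ × 0.98 × 43.7² = 935.7 Pa.
L = q·S·CL = 935.7 × 11.2 × 0.746 = 7820 N ≈ 7.82 kN

L = 7820 N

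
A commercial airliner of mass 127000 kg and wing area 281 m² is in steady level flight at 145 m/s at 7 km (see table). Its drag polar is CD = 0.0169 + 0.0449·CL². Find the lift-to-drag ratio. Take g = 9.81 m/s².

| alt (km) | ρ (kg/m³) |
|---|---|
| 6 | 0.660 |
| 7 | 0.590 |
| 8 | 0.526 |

L/D = 17.9

At 7 km, from the table: ρ = 0.590 kg/m³.
Level flight ⇒ L = W = m·g = 127000 × 9.81 = 1.2459×10^6 N.
q = ½ρv² = ½ × 0.59 × 145² = 6202 Pa.
CL = 2W/(ρv²S) = 2×1.2459×10^6/(0.59×145²×281) = 0.7148.
CD = 0.0169 + 0.0449 × 0.7148² = 0.03984.
L/D = CL/CD = 0.7148 / 0.03984 = 17.9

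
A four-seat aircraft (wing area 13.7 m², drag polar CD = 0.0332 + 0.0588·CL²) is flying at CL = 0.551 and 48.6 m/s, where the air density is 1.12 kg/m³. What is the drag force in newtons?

D = 925 N

CD = 0.0332 + 0.0588 × 0.551² = 0.05105
D = ½ρv²S·CD = ½ × 1.12 × 48.6² × 13.7 × 0.05105 = 925 N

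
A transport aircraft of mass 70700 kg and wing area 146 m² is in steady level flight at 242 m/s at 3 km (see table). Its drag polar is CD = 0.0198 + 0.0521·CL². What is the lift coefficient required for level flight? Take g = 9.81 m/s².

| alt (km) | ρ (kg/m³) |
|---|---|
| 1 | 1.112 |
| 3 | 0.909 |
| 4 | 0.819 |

At 3 km, from the table: ρ = 0.909 kg/m³.
In steady level flight, lift balances weight: W = mg = 70700 × 9.81 = 6.9357×10^5 N.
q = ½ρv² = ½ × 0.909 × 242² = 26620 Pa.
CL = 2W/(ρv²S) = 2×6.9357×10^5/(0.909×242²×146) = 0.1785.

CL = 0.178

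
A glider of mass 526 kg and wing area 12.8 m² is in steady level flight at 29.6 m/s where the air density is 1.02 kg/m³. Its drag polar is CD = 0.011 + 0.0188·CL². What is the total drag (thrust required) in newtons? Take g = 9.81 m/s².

Level flight ⇒ L = W = m·g = 526 × 9.81 = 5160.1 N.
q = ½ρv² = ½ × 1.02 × 29.6² = 446.8 Pa.
Required CL = L/(qS) = 5160.1/(446.8·12.8) = 0.9022.
CD = 0.011 + 0.0188 × 0.9022² = 0.0263.
D = q·S·CD = 446.8 × 12.8 × 0.0263 = 150.4 N

D = 150 N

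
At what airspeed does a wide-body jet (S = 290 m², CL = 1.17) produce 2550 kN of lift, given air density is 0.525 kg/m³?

v = 169 m/s

L = ½ρv²S·CL ⇒ v = √(2L/(ρ·S·CL))
v = √(2 × 2.55×10^6 / (0.525 × 290 × 1.17)) = √28630 = 169 m/s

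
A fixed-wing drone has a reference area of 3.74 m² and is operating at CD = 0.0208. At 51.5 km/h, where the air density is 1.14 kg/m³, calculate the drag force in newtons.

D = 9.07 N

Convert speed: v = 51.5 km/h ÷ 3.6 = 14.31 m/s.
Dynamic pressure q = ½ρv² = ½ × 1.14 × 14.31² = 116.6 Pa.
D = q·S·CD = 116.6 × 3.74 × 0.0208 = 9.07 N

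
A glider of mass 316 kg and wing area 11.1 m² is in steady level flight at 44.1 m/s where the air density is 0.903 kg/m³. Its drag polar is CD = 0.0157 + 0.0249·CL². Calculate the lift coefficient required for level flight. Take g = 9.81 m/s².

In steady level flight, lift balances weight: W = mg = 316 × 9.81 = 3100 N.
q = ½ρv² = ½ × 0.903 × 44.1² = 878.1 Pa.
CL = W/(q·S) = 3100 / (878.1 × 11.1) = 0.3181.

CL = 0.318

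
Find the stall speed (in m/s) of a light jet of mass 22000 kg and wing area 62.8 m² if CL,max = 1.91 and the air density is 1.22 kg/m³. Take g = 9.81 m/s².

V_stall = 54.3 m/s

Weight W = mg = 22000 × 9.81 = 2.158×10^5 N.
V_stall = √(2W/(ρ·S·CL,max)) = √(2 × 2.158×10^5 / (1.22 × 62.8 × 1.91))
V_stall = √2950 = 54.3 m/s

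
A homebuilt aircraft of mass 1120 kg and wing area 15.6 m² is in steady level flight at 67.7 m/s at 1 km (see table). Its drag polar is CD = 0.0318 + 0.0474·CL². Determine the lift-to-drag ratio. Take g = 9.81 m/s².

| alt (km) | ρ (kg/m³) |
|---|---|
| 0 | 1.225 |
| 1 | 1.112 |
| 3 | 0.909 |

L/D = 7.8

At 1 km, from the table: ρ = 1.112 kg/m³.
In steady level flight, lift balances weight: W = mg = 1120 × 9.81 = 10987 N.
q = ½ρv² = ½ × 1.112 × 67.7² = 2548 Pa.
CL = W/(q·S) = 10987 / (2548 × 15.6) = 0.2764.
CD = 0.0318 + 0.0474 × 0.2764² = 0.03542.
L/D = CL/CD = 0.2764 / 0.03542 = 7.8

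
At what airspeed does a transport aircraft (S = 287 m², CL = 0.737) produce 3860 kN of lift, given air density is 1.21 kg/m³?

v = 174 m/s

L = ½ρv²S·CL ⇒ v = √(2L/(ρ·S·CL))
v = √(2 × 3.86×10^6 / (1.21 × 287 × 0.737)) = √30160 = 174 m/s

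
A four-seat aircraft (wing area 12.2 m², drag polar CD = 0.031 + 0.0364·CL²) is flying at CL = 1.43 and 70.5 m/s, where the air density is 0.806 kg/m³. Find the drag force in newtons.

D = 2580 N

CD = 0.031 + 0.0364 × 1.43² = 0.1054
D = ½ρv²S·CD = ½ × 0.806 × 70.5² × 12.2 × 0.1054 = 2580 N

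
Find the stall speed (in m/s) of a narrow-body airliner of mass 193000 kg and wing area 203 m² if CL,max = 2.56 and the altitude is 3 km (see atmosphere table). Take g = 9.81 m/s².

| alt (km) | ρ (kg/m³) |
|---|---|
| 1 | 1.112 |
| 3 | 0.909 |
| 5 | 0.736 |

At 3 km, from the table: ρ = 0.909 kg/m³.
Weight W = mg = 193000 × 9.81 = 1.893×10^6 N.
V_stall = √(2W/(ρ·S·CL,max)) = √(2 × 1.893×10^6 / (0.909 × 203 × 2.56))
V_stall = √8016 = 89.5 m/s

V_stall = 89.5 m/s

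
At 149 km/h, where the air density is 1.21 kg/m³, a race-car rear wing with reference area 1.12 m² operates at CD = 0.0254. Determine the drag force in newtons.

Convert speed: v = 149 km/h ÷ 3.6 = 41.39 m/s.
D = ½ρv²S·CD = ½ × 1.21 × 41.39² × 1.12 × 0.0254 = 29.5 N

D = 29.5 N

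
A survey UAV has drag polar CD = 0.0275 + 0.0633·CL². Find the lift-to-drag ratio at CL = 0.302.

CD = 0.0275 + 0.0633 × 0.302² = 0.03327
L/D = CL/CD = 0.302 / 0.03327 = 9.08

L/D = 9.08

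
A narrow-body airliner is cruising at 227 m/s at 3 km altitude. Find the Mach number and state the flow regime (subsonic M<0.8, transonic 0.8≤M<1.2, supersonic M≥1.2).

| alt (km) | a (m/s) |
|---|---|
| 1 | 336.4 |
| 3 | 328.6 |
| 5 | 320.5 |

At 3 km, from the table: a = 328.6 m/s.
M = v/a = 227 / 328.6 = 0.691
M = 0.691 → subsonic.

M = 0.691 (subsonic)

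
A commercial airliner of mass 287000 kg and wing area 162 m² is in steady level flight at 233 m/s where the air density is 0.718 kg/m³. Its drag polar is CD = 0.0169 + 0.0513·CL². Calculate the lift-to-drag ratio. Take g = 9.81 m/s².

In steady level flight, lift balances weight: W = mg = 287000 × 9.81 = 2.8155×10^6 N.
q = ½ρv² = ½ × 0.718 × 233² = 19490 Pa.
CL = W/(q·S) = 2.8155×10^6 / (19490 × 162) = 0.8917.
CD = 0.0169 + 0.0513 × 0.8917² = 0.05769.
L/D = CL/CD = 0.8917 / 0.05769 = 15.5

L/D = 15.5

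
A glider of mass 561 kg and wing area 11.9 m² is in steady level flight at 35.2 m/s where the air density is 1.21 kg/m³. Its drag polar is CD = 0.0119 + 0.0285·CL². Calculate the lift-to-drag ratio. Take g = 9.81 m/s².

Weight W = mg = 561 × 9.81 = 5503.4 N; in level flight L = W.
Dynamic pressure q = 0.5 × 1.21 × 35.2² = 749.6 Pa.
Required CL = L/(qS) = 5503.4/(749.6·11.9) = 0.6169.
CD = 0.0119 + 0.0285 × 0.6169² = 0.02275.
L/D = CL/CD = 0.6169 / 0.02275 = 27.1

L/D = 27.1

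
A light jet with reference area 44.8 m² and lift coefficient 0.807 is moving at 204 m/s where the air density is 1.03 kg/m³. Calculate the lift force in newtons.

L = 7.75×10^5 N

L = ½ρv²S·CL = ½ × 1.03 × 204² × 44.8 × 0.807 = 7.75×10^5 N ≈ 775 kN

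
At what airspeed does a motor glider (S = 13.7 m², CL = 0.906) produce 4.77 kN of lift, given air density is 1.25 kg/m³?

v = 24.8 m/s

L = ½ρv²S·CL ⇒ v = √(2L/(ρ·S·CL))
v = √(2 × 4770 / (1.25 × 13.7 × 0.906)) = √614.9 = 24.8 m/s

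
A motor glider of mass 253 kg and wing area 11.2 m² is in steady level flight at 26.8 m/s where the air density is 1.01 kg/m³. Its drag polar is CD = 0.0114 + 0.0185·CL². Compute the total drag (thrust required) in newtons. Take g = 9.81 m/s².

In steady level flight, lift balances weight: W = mg = 253 × 9.81 = 2481.9 N.
q = ½ρv² = ½ × 1.01 × 26.8² = 362.7 Pa.
CL = W/(q·S) = 2481.9 / (362.7 × 11.2) = 0.611.
CD = 0.0114 + 0.0185 × 0.611² = 0.01831.
D = q·S·CD = 362.7 × 11.2 × 0.01831 = 74.36 N

D = 74.4 N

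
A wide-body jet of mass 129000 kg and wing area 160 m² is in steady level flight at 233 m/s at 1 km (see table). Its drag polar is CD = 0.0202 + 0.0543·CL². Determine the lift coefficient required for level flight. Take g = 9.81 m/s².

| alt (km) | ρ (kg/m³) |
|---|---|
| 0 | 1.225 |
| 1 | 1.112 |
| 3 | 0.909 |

CL = 0.262

At 1 km, from the table: ρ = 1.112 kg/m³.
In steady level flight, lift balances weight: W = mg = 129000 × 9.81 = 1.2655×10^6 N.
q = ½ρv² = ½ × 1.112 × 233² = 30180 Pa.
CL = W/(q·S) = 1.2655×10^6 / (30180 × 160) = 0.262.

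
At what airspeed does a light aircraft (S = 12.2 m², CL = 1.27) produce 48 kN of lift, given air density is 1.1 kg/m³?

v = 75.1 m/s

L = ½ρv²S·CL ⇒ v = √(2L/(ρ·S·CL))
v = √(2 × 48000 / (1.1 × 12.2 × 1.27)) = √5633 = 75.1 m/s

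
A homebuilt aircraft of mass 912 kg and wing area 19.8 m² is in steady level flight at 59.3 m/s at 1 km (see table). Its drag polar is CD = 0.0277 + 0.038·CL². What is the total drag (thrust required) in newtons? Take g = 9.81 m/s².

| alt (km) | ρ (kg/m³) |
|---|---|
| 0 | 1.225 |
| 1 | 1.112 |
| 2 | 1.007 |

At 1 km, from the table: ρ = 1.112 kg/m³.
Level flight ⇒ L = W = m·g = 912 × 9.81 = 8946.7 N.
Dynamic pressure q = 0.5 × 1.112 × 59.3² = 1955 Pa.
Required CL = L/(qS) = 8946.7/(1955·19.8) = 0.2311.
CD = 0.0277 + 0.038 × 0.2311² = 0.02973.
D = q·S·CD = 1955 × 19.8 × 0.02973 = 1151 N

D = 1150 N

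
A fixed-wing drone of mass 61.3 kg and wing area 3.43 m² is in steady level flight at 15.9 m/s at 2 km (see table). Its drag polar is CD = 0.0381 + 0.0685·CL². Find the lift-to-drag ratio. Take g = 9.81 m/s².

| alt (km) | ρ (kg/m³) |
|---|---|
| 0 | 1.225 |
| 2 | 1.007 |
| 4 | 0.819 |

At 2 km, from the table: ρ = 1.007 kg/m³.
Weight W = mg = 61.3 × 9.81 = 601.35 N; in level flight L = W.
Dynamic pressure q = 0.5 × 1.007 × 15.9² = 127.3 Pa.
Required CL = L/(qS) = 601.35/(127.3·3.43) = 1.377.
CD = 0.0381 + 0.0685 × 1.377² = 0.168.
L/D = CL/CD = 1.377 / 0.168 = 8.2

L/D = 8.2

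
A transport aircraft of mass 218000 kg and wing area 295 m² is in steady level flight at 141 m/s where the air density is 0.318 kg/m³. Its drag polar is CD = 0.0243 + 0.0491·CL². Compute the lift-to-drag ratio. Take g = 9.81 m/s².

L/D = 8.12

In steady level flight, lift balances weight: W = mg = 218000 × 9.81 = 2.1386×10^6 N.
q = ½ρv² = ½ × 0.318 × 141² = 3161 Pa.
CL = W/(q·S) = 2.1386×10^6 / (3161 × 295) = 2.293.
CD = 0.0243 + 0.0491 × 2.293² = 0.2825.
L/D = CL/CD = 2.293 / 0.2825 = 8.12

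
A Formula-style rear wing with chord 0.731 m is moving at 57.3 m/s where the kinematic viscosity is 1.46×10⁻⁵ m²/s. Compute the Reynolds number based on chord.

Re = v·c/ν = 57.3 × 0.731 / (1.46×10⁻⁵) = 2.87×10^6

Re = 2.87×10^6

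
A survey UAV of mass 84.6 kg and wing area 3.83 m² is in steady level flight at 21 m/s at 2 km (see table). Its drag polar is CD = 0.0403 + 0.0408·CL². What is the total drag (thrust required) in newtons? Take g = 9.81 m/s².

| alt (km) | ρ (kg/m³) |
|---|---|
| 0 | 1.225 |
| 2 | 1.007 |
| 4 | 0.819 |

D = 67.3 N

At 2 km, from the table: ρ = 1.007 kg/m³.
Level flight ⇒ L = W = m·g = 84.6 × 9.81 = 829.93 N.
Dynamic pressure q = 0.5 × 1.007 × 21² = 222 Pa.
Required CL = L/(qS) = 829.93/(222·3.83) = 0.9759.
CD = 0.0403 + 0.0408 × 0.9759² = 0.07916.
D = q·S·CD = 222 × 3.83 × 0.07916 = 67.32 N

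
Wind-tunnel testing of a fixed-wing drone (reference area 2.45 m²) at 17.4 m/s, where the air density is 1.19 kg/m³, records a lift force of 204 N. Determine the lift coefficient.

From L = ½ρv²S·CL, rearranging gives CL = 2L/(ρv²S).
CL = 2 × 204 / (1.19 × 17.4² × 2.45) = 0.462

CL = 0.462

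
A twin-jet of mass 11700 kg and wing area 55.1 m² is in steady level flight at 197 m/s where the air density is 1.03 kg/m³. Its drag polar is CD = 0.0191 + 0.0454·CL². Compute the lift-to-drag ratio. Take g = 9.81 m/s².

In steady level flight, lift balances weight: W = mg = 11700 × 9.81 = 1.1478×10^5 N.
q = ½ρv² = ½ × 1.03 × 197² = 19990 Pa.
CL = W/(q·S) = 1.1478×10^5 / (19990 × 55.1) = 0.1042.
CD = 0.0191 + 0.0454 × 0.1042² = 0.01959.
L/D = CL/CD = 0.1042 / 0.01959 = 5.32

L/D = 5.32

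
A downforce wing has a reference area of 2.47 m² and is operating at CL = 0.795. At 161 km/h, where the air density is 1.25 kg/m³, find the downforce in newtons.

L = 2450 N

Convert speed: v = 161 km/h ÷ 3.6 = 44.72 m/s.
L = ½ρv²S·CL = ½ × 1.25 × 44.72² × 2.47 × 0.795 = 2450 N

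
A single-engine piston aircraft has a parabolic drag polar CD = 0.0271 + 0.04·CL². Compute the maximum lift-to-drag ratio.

For CD = CD0 + K·CL², (L/D)max occurs at CL* = √(CD0/K) and equals 1/(2√(K·CD0)).
(L/D)max = 1/(2√(0.04 × 0.0271)) = 1/(2 × 0.03292) = 15.2

(L/D)max = 15.2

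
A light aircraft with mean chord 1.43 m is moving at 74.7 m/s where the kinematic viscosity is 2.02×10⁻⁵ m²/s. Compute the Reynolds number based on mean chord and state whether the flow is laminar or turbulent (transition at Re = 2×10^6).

Re = 5.29×10^6 (turbulent)

Re = v·c/ν = 74.7 × 1.43 / (2.02×10⁻⁵) = 5.29×10^6
Since 5.29×10^6 > 2×10^6, the flow is turbulent.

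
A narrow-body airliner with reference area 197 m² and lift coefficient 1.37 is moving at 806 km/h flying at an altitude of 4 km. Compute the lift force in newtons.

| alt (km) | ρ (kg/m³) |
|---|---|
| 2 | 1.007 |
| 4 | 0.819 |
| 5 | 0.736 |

L = 5.54×10^6 N

At 4 km, from the table: ρ = 0.819 kg/m³.
Convert speed: v = 806 km/h ÷ 3.6 = 223.9 m/s.
L = ½ρv²S·CL = ½ × 0.819 × 223.9² × 197 × 1.37 = 5.54×10^6 N ≈ 5540 kN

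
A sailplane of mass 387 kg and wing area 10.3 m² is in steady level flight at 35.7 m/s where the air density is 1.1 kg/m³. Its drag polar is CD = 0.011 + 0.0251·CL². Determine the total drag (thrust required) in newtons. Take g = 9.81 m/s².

Weight W = mg = 387 × 9.81 = 3796.5 N; in level flight L = W.
Dynamic pressure q = 0.5 × 1.1 × 35.7² = 701 Pa.
CL = W/(q·S) = 3796.5 / (701 × 10.3) = 0.5258.
CD = 0.011 + 0.0251 × 0.5258² = 0.01794.
D = q·S·CD = 701 × 10.3 × 0.01794 = 129.5 N

D = 130 N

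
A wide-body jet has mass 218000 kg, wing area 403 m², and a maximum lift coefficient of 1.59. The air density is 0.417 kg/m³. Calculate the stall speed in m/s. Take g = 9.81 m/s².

Weight W = mg = 218000 × 9.81 = 2.139×10^6 N.
From L = ½ρV²S·CL,max = W: V_stall = √(2W/(ρSCL,max)) = √(2·2.139×10^6/(0.417·403·1.59))
V_stall = √16010 = 127 m/s

V_stall = 127 m/s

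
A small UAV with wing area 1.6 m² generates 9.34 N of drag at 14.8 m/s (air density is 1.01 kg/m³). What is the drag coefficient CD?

From D = ½ρv²S·CD, rearranging gives CD = 2D/(ρv²S).
CD = 2 × 9.34 / (1.01 × 14.8² × 1.6) = 0.0528

CD = 0.0528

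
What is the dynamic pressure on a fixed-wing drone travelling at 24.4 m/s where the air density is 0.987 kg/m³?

q = ½ρv² = ½ × 0.987 × 24.4² = 294 Pa

q = 294 Pa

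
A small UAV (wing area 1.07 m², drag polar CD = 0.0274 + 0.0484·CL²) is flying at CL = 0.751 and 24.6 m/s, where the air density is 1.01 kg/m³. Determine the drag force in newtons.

D = 17.9 N

CD = 0.0274 + 0.0484 × 0.751² = 0.0547
D = ½ρv²S·CD = ½ × 1.01 × 24.6² × 1.07 × 0.0547 = 17.9 N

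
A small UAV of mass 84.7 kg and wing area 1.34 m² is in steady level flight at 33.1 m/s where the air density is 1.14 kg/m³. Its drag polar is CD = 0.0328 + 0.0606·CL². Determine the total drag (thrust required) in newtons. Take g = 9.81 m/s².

In steady level flight, lift balances weight: W = mg = 84.7 × 9.81 = 830.91 N.
q = ½ρv² = ½ × 1.14 × 33.1² = 624.5 Pa.
CL = W/(q·S) = 830.91 / (624.5 × 1.34) = 0.9929.
CD = 0.0328 + 0.0606 × 0.9929² = 0.09255.
D = q·S·CD = 624.5 × 1.34 × 0.09255 = 77.44 N

D = 77.4 N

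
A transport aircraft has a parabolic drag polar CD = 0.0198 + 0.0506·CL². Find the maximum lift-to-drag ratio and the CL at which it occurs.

For CD = CD0 + K·CL², (L/D)max occurs at CL* = √(CD0/K) and equals 1/(2√(K·CD0)).
(L/D)max = 1/(2√(0.0506 × 0.0198)) = 1/(2 × 0.03165) = 15.8
CL* = √(0.0198/0.0506) = 0.626

(L/D)max = 15.8, at CL = 0.626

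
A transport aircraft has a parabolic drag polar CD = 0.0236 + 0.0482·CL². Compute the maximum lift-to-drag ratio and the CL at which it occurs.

(L/D)max = 14.8, at CL = 0.7

For CD = CD0 + K·CL², (L/D)max occurs at CL* = √(CD0/K) and equals 1/(2√(K·CD0)).
(L/D)max = 1/(2√(0.0482 × 0.0236)) = 1/(2 × 0.03373) = 14.8
CL* = √(0.0236/0.0482) = 0.7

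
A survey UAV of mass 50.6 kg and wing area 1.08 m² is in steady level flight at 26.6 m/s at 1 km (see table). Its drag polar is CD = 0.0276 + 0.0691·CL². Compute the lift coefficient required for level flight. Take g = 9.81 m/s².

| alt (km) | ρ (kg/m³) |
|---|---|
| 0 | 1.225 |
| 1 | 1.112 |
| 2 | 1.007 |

At 1 km, from the table: ρ = 1.112 kg/m³.
In steady level flight, lift balances weight: W = mg = 50.6 × 9.81 = 496.39 N.
Dynamic pressure q = 0.5 × 1.112 × 26.6² = 393.4 Pa.
Required CL = L/(qS) = 496.39/(393.4·1.08) = 1.168.

CL = 1.17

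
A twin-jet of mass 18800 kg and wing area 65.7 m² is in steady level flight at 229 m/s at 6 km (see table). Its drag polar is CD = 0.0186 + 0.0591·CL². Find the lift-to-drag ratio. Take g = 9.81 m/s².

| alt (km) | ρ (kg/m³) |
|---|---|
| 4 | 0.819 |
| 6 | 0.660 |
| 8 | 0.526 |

L/D = 8.05

At 6 km, from the table: ρ = 0.660 kg/m³.
Weight W = mg = 18800 × 9.81 = 1.8443×10^5 N; in level flight L = W.
q = ½ρv² = ½ × 0.66 × 229² = 17310 Pa.
CL = W/(q·S) = 1.8443×10^5 / (17310 × 65.7) = 0.1622.
CD = 0.0186 + 0.0591 × 0.1622² = 0.02016.
L/D = CL/CD = 0.1622 / 0.02016 = 8.05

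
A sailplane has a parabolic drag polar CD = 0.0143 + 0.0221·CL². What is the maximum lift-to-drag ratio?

(L/D)max = 28.1

For CD = CD0 + K·CL², (L/D)max occurs at CL* = √(CD0/K) and equals 1/(2√(K·CD0)).
(L/D)max = 1/(2√(0.0221 × 0.0143)) = 1/(2 × 0.01778) = 28.1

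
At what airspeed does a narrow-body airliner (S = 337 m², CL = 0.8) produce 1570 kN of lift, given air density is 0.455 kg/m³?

L = ½ρv²S·CL ⇒ v = √(2L/(ρ·S·CL))
v = √(2 × 1.57×10^6 / (0.455 × 337 × 0.8)) = √25600 = 160 m/s

v = 160 m/s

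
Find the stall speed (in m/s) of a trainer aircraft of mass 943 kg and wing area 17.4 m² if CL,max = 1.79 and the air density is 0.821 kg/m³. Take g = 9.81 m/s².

V_stall = 26.9 m/s

At stall, lift equals weight: L = W = m·g = 943 × 9.81 = 9251 N.
V_stall = √(2W/(ρ·S·CL,max)) = √(2 × 9251 / (0.821 × 17.4 × 1.79))
V_stall = √723.5 = 26.9 m/s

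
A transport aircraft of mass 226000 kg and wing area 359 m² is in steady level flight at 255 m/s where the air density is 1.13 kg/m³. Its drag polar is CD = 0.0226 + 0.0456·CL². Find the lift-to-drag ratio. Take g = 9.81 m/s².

Weight W = mg = 226000 × 9.81 = 2.2171×10^6 N; in level flight L = W.
Dynamic pressure q = 0.5 × 1.13 × 255² = 36740 Pa.
CL = W/(q·S) = 2.2171×10^6 / (36740 × 359) = 0.1681.
CD = 0.0226 + 0.0456 × 0.1681² = 0.02389.
L/D = CL/CD = 0.1681 / 0.02389 = 7.04

L/D = 7.04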